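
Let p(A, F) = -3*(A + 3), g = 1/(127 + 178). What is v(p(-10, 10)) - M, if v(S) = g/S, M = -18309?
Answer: 117269146/6405 ≈ 18309.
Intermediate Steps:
g = 1/305 ≈ 0.0032787
p(A, F) = -9 - 3*A (p(A, F) = -3*(3 + A) = -9 - 3*A)
v(S) = 1/(305*S)
v(p(-10, 10)) - M = 1/(305*(-9 - 3*(-10))) - 1*(-18309) = 1/(305*(-9 + 30)) + 18309 = (1/305)/21 + 18309 = (1/305)*(1/21) + 18309 = 1/6405 + 18309 = 117269146/6405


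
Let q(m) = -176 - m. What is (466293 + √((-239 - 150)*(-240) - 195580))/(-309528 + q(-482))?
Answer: -3791/2514 - I*√25555/154611 ≈ -1.508 - 0.0010339*I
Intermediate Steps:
(466293 + √((-239 - 150)*(-240) - 195580))/(-309528 + q(-482)) = (466293 + √((-239 - 150)*(-240) - 195580))/(-309528 + (-176 - 1*(-482))) = (466293 + √(-389*(-240) - 195580))/(-309528 + (-176 + 482)) = (466293 + √(93360 - 195580))/(-309528 + 306) = (466293 + √(-102220))/(-309222) = (466293 + 2*I*√25555)*(-1/309222) = -3791/2514 - I*√25555/154611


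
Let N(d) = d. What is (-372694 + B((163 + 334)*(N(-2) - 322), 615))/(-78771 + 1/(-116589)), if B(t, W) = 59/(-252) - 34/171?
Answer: 4623300380369/977159737568 ≈ 4.7314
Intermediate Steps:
B(t, W) = -691/1596 (B(t, W) = 59*(-1/252) - 34*1/171 = -59/252 - 34/171 = -691/1596)
(-372694 + B((163 + 334)*(N(-2) - 322), 615))/(-78771 + 1/(-116589)) = (-372694 - 691/1596)/(-78771 + 1/(-116589)) = -594820315/(1596*(-78771 - 1/116589)) = -594820315/(1596*(-9183832120/116589)) = -594820315/1596*(-116589/9183832120) = 4623300380369/977159737568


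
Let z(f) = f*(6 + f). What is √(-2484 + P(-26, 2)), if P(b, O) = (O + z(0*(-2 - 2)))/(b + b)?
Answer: I*√1679210/26 ≈ 49.84*I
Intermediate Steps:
P(b, O) = O/(2*b) (P(b, O) = (O + (0*(-2 - 2))*(6 + 0*(-2 - 2)))/(b + b) = (O + (0*(-4))*(6 + 0*(-4)))/((2*b)) = (O + 0*(6 + 0))*(1/(2*b)) = (O + 0*6)*(1/(2*b)) = (O + 0)*(1/(2*b)) = O*(1/(2*b)) = O/(2*b))
√(-2484 + P(-26, 2)) = √(-2484 + (½)*2/(-26)) = √(-2484 + (½)*2*(-1/26)) = √(-2484 - 1/26) = √(-64585/26) = I*√1679210/26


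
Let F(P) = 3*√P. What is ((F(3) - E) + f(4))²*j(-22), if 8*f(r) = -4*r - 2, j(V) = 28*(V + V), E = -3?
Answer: -33957 - 5544*√3 ≈ -43560.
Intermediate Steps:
j(V) = 56*V (j(V) = 28*(2*V) = 56*V)
f(r) = -¼ - r/2 (f(r) = (-4*r - 2)/8 = (-2 - 4*r)/8 = -¼ - r/2)
((F(3) - E) + f(4))²*j(-22) = ((3*√3 - 1*(-3)) + (-¼ - ½*4))²*(56*(-22)) = ((3*√3 + 3) + (-¼ - 2))²*(-1232) = ((3 + 3*√3) - 9/4)²*(-1232) = (¾ + 3*√3)²*(-1232) = -1232*(¾ + 3*√3)²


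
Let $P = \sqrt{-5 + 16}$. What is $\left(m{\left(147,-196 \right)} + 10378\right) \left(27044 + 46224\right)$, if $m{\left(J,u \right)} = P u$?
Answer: $760375304 - 14360528 \sqrt{11} \approx 7.1275 \cdot 10^{8}$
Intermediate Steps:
$P = \sqrt{11} \approx 3.3166$
$m{\left(J,u \right)} = u \sqrt{11}$ ($m{\left(J,u \right)} = \sqrt{11} u = u \sqrt{11}$)
$\left(m{\left(147,-196 \right)} + 10378\right) \left(27044 + 46224\right) = \left(- 196 \sqrt{11} + 10378\right) \left(27044 + 46224\right) = \left(10378 - 196 \sqrt{11}\right) 73268 = 760375304 - 14360528 \sqrt{11}$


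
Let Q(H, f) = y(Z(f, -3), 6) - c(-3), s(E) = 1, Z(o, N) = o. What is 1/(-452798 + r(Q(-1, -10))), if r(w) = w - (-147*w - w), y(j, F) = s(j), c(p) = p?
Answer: -1/452202 ≈ -2.2114e-6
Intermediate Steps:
y(j, F) = 1
Q(H, f) = 4 (Q(H, f) = 1 - 1*(-3) = 1 + 3 = 4)
r(w) = 149*w (r(w) = w - (-148)*w = w + 148*w = 149*w)
1/(-452798 + r(Q(-1, -10))) = 1/(-452798 + 149*4) = 1/(-452798 + 596) = 1/(-452202) = -1/452202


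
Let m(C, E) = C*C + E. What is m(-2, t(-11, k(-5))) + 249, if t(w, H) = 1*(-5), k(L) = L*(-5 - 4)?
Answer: 248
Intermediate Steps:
k(L) = -9*L (k(L) = L*(-9) = -9*L)
t(w, H) = -5
m(C, E) = E + C² (m(C, E) = C² + E = E + C²)
m(-2, t(-11, k(-5))) + 249 = (-5 + (-2)²) + 249 = (-5 + 4) + 249 = -1 + 249 = 248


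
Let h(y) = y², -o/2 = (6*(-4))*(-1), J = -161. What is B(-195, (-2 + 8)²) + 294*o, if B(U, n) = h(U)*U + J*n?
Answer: -7434783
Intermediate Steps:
o = -48 (o = -2*6*(-4)*(-1) = -(-48)*(-1) = -2*24 = -48)
B(U, n) = U³ - 161*n (B(U, n) = U²*U - 161*n = U³ - 161*n)
B(-195, (-2 + 8)²) + 294*o = ((-195)³ - 161*(-2 + 8)²) + 294*(-48) = (-7414875 - 161*6²) - 14112 = (-7414875 - 161*36) - 14112 = (-7414875 - 5796) - 14112 = -7420671 - 14112 = -7434783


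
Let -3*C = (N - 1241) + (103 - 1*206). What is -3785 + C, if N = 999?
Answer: -3670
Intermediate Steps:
C = 115 (C = -((999 - 1241) + (103 - 1*206))/3 = -(-242 + (103 - 206))/3 = -(-242 - 103)/3 = -1/3*(-345) = 115)
-3785 + C = -3785 + 115 = -3670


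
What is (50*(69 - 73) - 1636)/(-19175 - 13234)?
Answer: 204/3601 ≈ 0.056651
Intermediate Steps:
(50*(69 - 73) - 1636)/(-19175 - 13234) = (50*(-4) - 1636)/(-32409) = (-200 - 1636)*(-1/32409) = -1836*(-1/32409) = 204/3601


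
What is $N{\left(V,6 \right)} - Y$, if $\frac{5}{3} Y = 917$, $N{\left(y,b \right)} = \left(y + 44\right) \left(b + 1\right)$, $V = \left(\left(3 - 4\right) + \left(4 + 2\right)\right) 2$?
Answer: $- \frac{861}{5} \approx -172.2$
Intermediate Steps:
$V = 10$ ($V = \left(\left(3 - 4\right) + 6\right) 2 = \left(-1 + 6\right) 2 = 5 \cdot 2 = 10$)
$N{\left(y,b \right)} = \left(1 + b\right) \left(44 + y\right)$ ($N{\left(y,b \right)} = \left(44 + y\right) \left(1 + b\right) = \left(1 + b\right) \left(44 + y\right)$)
$Y = \frac{2751}{5}$ ($Y = \frac{3}{5} \cdot 917 = \frac{2751}{5} \approx 550.2$)
$N{\left(V,6 \right)} - Y = \left(44 + 10 + 44 \cdot 6 + 6 \cdot 10\right) - \frac{2751}{5} = \left(44 + 10 + 264 + 60\right) - \frac{2751}{5} = 378 - \frac{2751}{5} = - \frac{861}{5}$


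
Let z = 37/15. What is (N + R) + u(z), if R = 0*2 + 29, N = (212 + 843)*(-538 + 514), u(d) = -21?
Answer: -25312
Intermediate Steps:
z = 37/15 (z = 37*(1/15) = 37/15 ≈ 2.4667)
N = -25320 (N = 1055*(-24) = -25320)
R = 29 (R = 0 + 29 = 29)
(N + R) + u(z) = (-25320 + 29) - 21 = -25291 - 21 = -25312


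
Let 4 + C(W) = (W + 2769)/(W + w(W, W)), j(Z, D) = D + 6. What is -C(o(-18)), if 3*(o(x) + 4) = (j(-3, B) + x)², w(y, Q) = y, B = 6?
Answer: -2713/16 ≈ -169.56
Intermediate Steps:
j(Z, D) = 6 + D
o(x) = -4 + (12 + x)²/3 (o(x) = -4 + ((6 + 6) + x)²/3 = -4 + (12 + x)²/3)
C(W) = -4 + (2769 + W)/(2*W) (C(W) = -4 + (W + 2769)/(W + W) = -4 + (2769 + W)/((2*W)) = -4 + (2769 + W)*(1/(2*W)) = -4 + (2769 + W)/(2*W))
-C(o(-18)) = -(2769 - 7*(-4 + (12 - 18)²/3))/(2*(-4 + (12 - 18)²/3)) = -(2769 - 7*(-4 + (⅓)*(-6)²))/(2*(-4 + (⅓)*(-6)²)) = -(2769 - 7*(-4 + (⅓)*36))/(2*(-4 + (⅓)*36)) = -(2769 - 7*(-4 + 12))/(2*(-4 + 12)) = -(2769 - 7*8)/(2*8) = -(2769 - 56)/(2*8) = -2713/(2*8) = -1*2713/16 = -2713/16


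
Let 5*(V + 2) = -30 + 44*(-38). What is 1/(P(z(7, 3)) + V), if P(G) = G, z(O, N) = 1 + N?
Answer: -5/1692 ≈ -0.0029551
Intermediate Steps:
V = -1712/5 (V = -2 + (-30 + 44*(-38))/5 = -2 + (-30 - 1672)/5 = -2 + (1/5)*(-1702) = -2 - 1702/5 = -1712/5 ≈ -342.40)
1/(P(z(7, 3)) + V) = 1/((1 + 3) - 1712/5) = 1/(4 - 1712/5) = 1/(-1692/5) = -5/1692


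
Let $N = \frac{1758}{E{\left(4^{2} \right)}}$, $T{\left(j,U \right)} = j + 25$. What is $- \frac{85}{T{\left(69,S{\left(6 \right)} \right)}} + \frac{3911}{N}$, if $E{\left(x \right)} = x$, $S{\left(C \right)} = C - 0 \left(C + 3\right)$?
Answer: $\frac{2866357}{82626} \approx 34.691$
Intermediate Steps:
$S{\left(C \right)} = C$ ($S{\left(C \right)} = C - 0 \left(3 + C\right) = C - 0 = C + 0 = C$)
$T{\left(j,U \right)} = 25 + j$
$N = \frac{879}{8}$ ($N = \frac{1758}{4^{2}} = \frac{1758}{16} = 1758 \cdot \frac{1}{16} = \frac{879}{8} \approx 109.88$)
$- \frac{85}{T{\left(69,S{\left(6 \right)} \right)}} + \frac{3911}{N} = - \frac{85}{25 + 69} + \frac{3911}{\frac{879}{8}} = - \frac{85}{94} + 3911 \cdot \frac{8}{879} = \left(-85\right) \frac{1}{94} + \frac{31288}{879} = - \frac{85}{94} + \frac{31288}{879} = \frac{2866357}{82626}$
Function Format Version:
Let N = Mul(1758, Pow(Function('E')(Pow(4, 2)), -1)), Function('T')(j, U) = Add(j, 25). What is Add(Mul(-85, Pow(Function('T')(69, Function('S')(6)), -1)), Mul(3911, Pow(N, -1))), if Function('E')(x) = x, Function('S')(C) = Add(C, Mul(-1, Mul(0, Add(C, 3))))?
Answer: Rational(2866357, 82626) ≈ 34.691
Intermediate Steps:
Function('S')(C) = C (Function('S')(C) = Add(C, Mul(-1, Mul(0, Add(3, C)))) = Add(C, Mul(-1, 0)) = Add(C, 0) = C)
Function('T')(j, U) = Add(25, j)
N = Rational(879, 8) (N = Mul(1758, Pow(Pow(4, 2), -1)) = Mul(1758, Pow(16, -1)) = Mul(1758, Rational(1, 16)) = Rational(879, 8) ≈ 109.88)
Add(Mul(-85, Pow(Function('T')(69, Function('S')(6)), -1)), Mul(3911, Pow(N, -1))) = Add(Mul(-85, Pow(Add(25, 69), -1)), Mul(3911, Pow(Rational(879, 8), -1))) = Add(Mul(-85, Pow(94, -1)), Mul(3911, Rational(8, 879))) = Add(Mul(-85, Rational(1, 94)), Rational(31288, 879)) = Add(Rational(-85, 94), Rational(31288, 879)) = Rational(2866357, 82626)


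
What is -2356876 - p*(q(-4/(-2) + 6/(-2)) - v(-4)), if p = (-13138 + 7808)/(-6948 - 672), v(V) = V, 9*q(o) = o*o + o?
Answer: -897970822/381 ≈ -2.3569e+6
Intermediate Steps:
q(o) = o/9 + o**2/9 (q(o) = (o*o + o)/9 = (o**2 + o)/9 = (o + o**2)/9 = o/9 + o**2/9)
p = 533/762 (p = -5330/(-7620) = -5330*(-1/7620) = 533/762 ≈ 0.69948)
-2356876 - p*(q(-4/(-2) + 6/(-2)) - v(-4)) = -2356876 - 533*((-4/(-2) + 6/(-2))*(1 + (-4/(-2) + 6/(-2)))/9 - 1*(-4))/762 = -2356876 - 533*((-4*(-1/2) + 6*(-1/2))*(1 + (-4*(-1/2) + 6*(-1/2)))/9 + 4)/762 = -2356876 - 533*((2 - 3)*(1 + (2 - 3))/9 + 4)/762 = -2356876 - 533*((1/9)*(-1)*(1 - 1) + 4)/762 = -2356876 - 533*((1/9)*(-1)*0 + 4)/762 = -2356876 - 533*(0 + 4)/762 = -2356876 - 533*4/762 = -2356876 - 1*1066/381 = -2356876 - 1066/381 = -897970822/381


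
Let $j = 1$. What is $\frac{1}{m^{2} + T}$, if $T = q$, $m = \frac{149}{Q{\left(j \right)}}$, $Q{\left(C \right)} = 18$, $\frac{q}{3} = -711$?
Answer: $- \frac{324}{668891} \approx -0.00048438$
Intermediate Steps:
$q = -2133$ ($q = 3 \left(-711\right) = -2133$)
$m = \frac{149}{18} \approx 8.2778$
$T = -2133$
$\frac{1}{m^{2} + T} = \frac{1}{\left(\frac{149}{18}\right)^{2} - 2133} = \frac{1}{\frac{22201}{324} - 2133} = \frac{1}{- \frac{668891}{324}} = - \frac{324}{668891}$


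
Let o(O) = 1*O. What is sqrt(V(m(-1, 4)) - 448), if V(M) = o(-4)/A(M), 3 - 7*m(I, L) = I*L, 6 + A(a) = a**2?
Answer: 2*I*sqrt(2795)/5 ≈ 21.147*I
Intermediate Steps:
A(a) = -6 + a**2
m(I, L) = 3/7 - I*L/7
o(O) = O
V(M) = -4/(-6 + M**2)
sqrt(V(m(-1, 4)) - 448) = sqrt(-4/(-6 + (3/7 - 1/7*(-1)*4)**2) - 448) = sqrt(-4/(-6 + (3/7 + 4/7)**2) - 448) = sqrt(-4/(-6 + 1**2) - 448) = sqrt(-4/(-6 + 1) - 448) = sqrt(-4/(-5) - 448) = sqrt(-4*(-1/5) - 448) = sqrt(4/5 - 448) = sqrt(-2236/5) = 2*I*sqrt(2795)/5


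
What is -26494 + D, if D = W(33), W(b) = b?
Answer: -26461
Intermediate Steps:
D = 33
-26494 + D = -26494 + 33 = -26461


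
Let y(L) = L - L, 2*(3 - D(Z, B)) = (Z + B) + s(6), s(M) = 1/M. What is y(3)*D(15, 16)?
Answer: 0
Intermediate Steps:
D(Z, B) = 35/12 - B/2 - Z/2 (D(Z, B) = 3 - ((Z + B) + 1/6)/2 = 3 - ((B + Z) + ⅙)/2 = 3 - (⅙ + B + Z)/2 = 3 + (-1/12 - B/2 - Z/2) = 35/12 - B/2 - Z/2)
y(L) = 0
y(3)*D(15, 16) = 0*(35/12 - ½*16 - ½*15) = 0*(35/12 - 8 - 15/2) = 0*(-151/12) = 0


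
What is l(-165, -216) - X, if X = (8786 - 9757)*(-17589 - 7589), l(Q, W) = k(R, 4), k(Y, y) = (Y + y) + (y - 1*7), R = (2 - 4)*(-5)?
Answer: -24447827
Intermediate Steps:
R = 10 (R = -2*(-5) = 10)
k(Y, y) = -7 + Y + 2*y (k(Y, y) = (Y + y) + (y - 7) = (Y + y) + (-7 + y) = -7 + Y + 2*y)
l(Q, W) = 11 (l(Q, W) = -7 + 10 + 2*4 = -7 + 10 + 8 = 11)
X = 24447838 (X = -971*(-25178) = 24447838)
l(-165, -216) - X = 11 - 1*24447838 = 11 - 24447838 = -24447827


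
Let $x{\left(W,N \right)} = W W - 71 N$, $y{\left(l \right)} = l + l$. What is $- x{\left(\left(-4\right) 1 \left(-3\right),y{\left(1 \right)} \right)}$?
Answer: $-2$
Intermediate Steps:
$y{\left(l \right)} = 2 l$
$x{\left(W,N \right)} = W^{2} - 71 N$
$- x{\left(\left(-4\right) 1 \left(-3\right),y{\left(1 \right)} \right)} = - (\left(\left(-4\right) 1 \left(-3\right)\right)^{2} - 71 \cdot 2 \cdot 1) = - (\left(\left(-4\right) \left(-3\right)\right)^{2} - 142) = - (12^{2} - 142) = - (144 - 142) = \left(-1\right) 2 = -2$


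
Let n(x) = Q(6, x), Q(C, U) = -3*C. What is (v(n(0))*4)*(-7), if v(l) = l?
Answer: 504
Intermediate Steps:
n(x) = -18 (n(x) = -3*6 = -18)
(v(n(0))*4)*(-7) = -18*4*(-7) = -72*(-7) = 504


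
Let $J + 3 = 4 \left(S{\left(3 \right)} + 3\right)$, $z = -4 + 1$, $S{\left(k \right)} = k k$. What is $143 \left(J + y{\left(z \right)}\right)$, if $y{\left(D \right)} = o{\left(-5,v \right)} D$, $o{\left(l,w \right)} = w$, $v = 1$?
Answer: $6006$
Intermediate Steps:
$S{\left(k \right)} = k^{2}$
$z = -3$
$y{\left(D \right)} = D$ ($y{\left(D \right)} = 1 D = D$)
$J = 45$ ($J = -3 + 4 \left(3^{2} + 3\right) = -3 + 4 \left(9 + 3\right) = -3 + 4 \cdot 12 = -3 + 48 = 45$)
$143 \left(J + y{\left(z \right)}\right) = 143 \left(45 - 3\right) = 143 \cdot 42 = 6006$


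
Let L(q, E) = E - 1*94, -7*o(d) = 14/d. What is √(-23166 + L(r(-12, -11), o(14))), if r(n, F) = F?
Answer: I*√1139747/7 ≈ 152.51*I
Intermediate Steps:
o(d) = -2/d
L(q, E) = -94 + E (L(q, E) = E - 94 = -94 + E)
√(-23166 + L(r(-12, -11), o(14))) = √(-23166 + (-94 - 2/14)) = √(-23166 + (-94 - 2*1/14)) = √(-23166 + (-94 - ⅐)) = √(-23166 - 659/7) = √(-162821/7) = I*√1139747/7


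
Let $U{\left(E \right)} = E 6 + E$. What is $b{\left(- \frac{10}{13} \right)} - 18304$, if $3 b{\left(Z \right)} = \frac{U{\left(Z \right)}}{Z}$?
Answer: $- \frac{54905}{3} \approx -18302.0$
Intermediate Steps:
$U{\left(E \right)} = 7 E$ ($U{\left(E \right)} = 6 E + E = 7 E$)
$b{\left(Z \right)} = \frac{7}{3}$ ($b{\left(Z \right)} = \frac{7 Z \frac{1}{Z}}{3} = \frac{1}{3} \cdot 7 = \frac{7}{3}$)
$b{\left(- \frac{10}{13} \right)} - 18304 = \frac{7}{3} - 18304 = - \frac{54905}{3}$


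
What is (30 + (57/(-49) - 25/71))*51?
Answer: 5053998/3479 ≈ 1452.7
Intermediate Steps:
(30 + (57/(-49) - 25/71))*51 = (30 + (57*(-1/49) - 25*1/71))*51 = (30 + (-57/49 - 25/71))*51 = (30 - 5272/3479)*51 = (99098/3479)*51 = 5053998/3479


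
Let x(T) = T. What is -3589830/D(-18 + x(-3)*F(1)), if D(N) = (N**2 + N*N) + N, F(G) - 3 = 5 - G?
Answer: -1196610/1001 ≈ -1195.4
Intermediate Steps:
F(G) = 8 - G (F(G) = 3 + (5 - G) = 8 - G)
D(N) = N + 2*N**2 (D(N) = (N**2 + N**2) + N = 2*N**2 + N = N + 2*N**2)
-3589830/D(-18 + x(-3)*F(1)) = -3589830*1/((1 + 2*(-18 - 3*(8 - 1*1)))*(-18 - 3*(8 - 1*1))) = -3589830*1/((1 + 2*(-18 - 3*(8 - 1)))*(-18 - 3*(8 - 1))) = -3589830*1/((1 + 2*(-18 - 3*7))*(-18 - 3*7)) = -3589830*1/((1 + 2*(-18 - 21))*(-18 - 21)) = -3589830*(-1/(39*(1 + 2*(-39)))) = -3589830*(-1/(39*(1 - 78))) = -3589830/((-39*(-77))) = -3589830/3003 = -3589830*1/3003 = -1196610/1001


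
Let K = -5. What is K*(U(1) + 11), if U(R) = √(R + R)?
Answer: -55 - 5*√2 ≈ -62.071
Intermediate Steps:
U(R) = √2*√R (U(R) = √(2*R) = √2*√R)
K*(U(1) + 11) = -5*(√2*√1 + 11) = -5*(√2*1 + 11) = -5*(√2 + 11) = -5*(11 + √2) = -55 - 5*√2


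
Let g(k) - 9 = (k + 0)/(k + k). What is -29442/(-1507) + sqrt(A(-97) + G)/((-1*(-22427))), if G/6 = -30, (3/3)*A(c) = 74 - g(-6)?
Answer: 29442/1507 + I*sqrt(462)/44854 ≈ 19.537 + 0.0004792*I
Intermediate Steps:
g(k) = 19/2 (g(k) = 9 + (k + 0)/(k + k) = 9 + k/((2*k)) = 9 + k*(1/(2*k)) = 9 + 1/2 = 19/2)
A(c) = 129/2 (A(c) = 74 - 1*19/2 = 74 - 19/2 = 129/2)
G = -180 (G = 6*(-30) = -180)
-29442/(-1507) + sqrt(A(-97) + G)/((-1*(-22427))) = -29442/(-1507) + sqrt(129/2 - 180)/((-1*(-22427))) = -29442*(-1/1507) + sqrt(-231/2)/22427 = 29442/1507 + (I*sqrt(462)/2)*(1/22427) = 29442/1507 + I*sqrt(462)/44854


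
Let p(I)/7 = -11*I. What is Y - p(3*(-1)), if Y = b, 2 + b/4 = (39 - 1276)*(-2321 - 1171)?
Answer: 17278177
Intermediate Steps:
b = 17278408 (b = -8 + 4*((39 - 1276)*(-2321 - 1171)) = -8 + 4*(-1237*(-3492)) = -8 + 4*4319604 = -8 + 17278416 = 17278408)
Y = 17278408
p(I) = -77*I (p(I) = 7*(-11*I) = -77*I)
Y - p(3*(-1)) = 17278408 - (-77)*3*(-1) = 17278408 - (-77)*(-3) = 17278408 - 1*231 = 17278408 - 231 = 17278177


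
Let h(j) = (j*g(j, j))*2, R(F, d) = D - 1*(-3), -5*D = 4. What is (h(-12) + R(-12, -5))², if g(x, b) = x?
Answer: 2105401/25 ≈ 84216.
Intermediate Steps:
D = -⅘ (D = -⅕*4 = -⅘ ≈ -0.80000)
R(F, d) = 11/5 (R(F, d) = -⅘ - 1*(-3) = -⅘ + 3 = 11/5)
h(j) = 2*j² (h(j) = (j*j)*2 = j²*2 = 2*j²)
(h(-12) + R(-12, -5))² = (2*(-12)² + 11/5)² = (2*144 + 11/5)² = (288 + 11/5)² = (1451/5)² = 2105401/25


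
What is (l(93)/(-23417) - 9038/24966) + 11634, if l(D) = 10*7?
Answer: 3400679162341/292314411 ≈ 11634.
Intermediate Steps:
l(D) = 70
(l(93)/(-23417) - 9038/24966) + 11634 = (70/(-23417) - 9038/24966) + 11634 = (70*(-1/23417) - 9038*1/24966) + 11634 = (-70/23417 - 4519/12483) + 11634 = -106695233/292314411 + 11634 = 3400679162341/292314411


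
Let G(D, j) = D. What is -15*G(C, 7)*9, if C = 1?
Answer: -135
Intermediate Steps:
-15*G(C, 7)*9 = -15*1*9 = -15*9 = -135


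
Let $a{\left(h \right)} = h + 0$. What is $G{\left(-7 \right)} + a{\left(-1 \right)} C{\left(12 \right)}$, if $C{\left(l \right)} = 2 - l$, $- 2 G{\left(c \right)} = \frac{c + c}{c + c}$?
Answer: $\frac{19}{2} \approx 9.5$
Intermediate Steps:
$G{\left(c \right)} = - \frac{1}{2}$ ($G{\left(c \right)} = - \frac{\left(c + c\right) \frac{1}{c + c}}{2} = - \frac{2 c \frac{1}{2 c}}{2} = \left(- \frac{1}{2}\right) 1 = - \frac{1}{2}$)
$a{\left(h \right)} = h$
$G{\left(-7 \right)} + a{\left(-1 \right)} C{\left(12 \right)} = - \frac{1}{2} - \left(2 - 12\right) = - \frac{1}{2} - -10 = - \frac{1}{2} + 10 = \frac{19}{2}$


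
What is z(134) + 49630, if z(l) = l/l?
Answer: 49631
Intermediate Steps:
z(l) = 1
z(134) + 49630 = 1 + 49630 = 49631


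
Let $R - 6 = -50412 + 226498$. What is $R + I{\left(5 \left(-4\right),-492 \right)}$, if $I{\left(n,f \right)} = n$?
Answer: $176072$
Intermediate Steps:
$R = 176092$ ($R = 6 + \left(-50412 + 226498\right) = 6 + 176086 = 176092$)
$R + I{\left(5 \left(-4\right),-492 \right)} = 176092 + 5 \left(-4\right) = 176092 - 20 = 176072$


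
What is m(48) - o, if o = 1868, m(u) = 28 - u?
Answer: -1888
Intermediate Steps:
m(48) - o = (28 - 1*48) - 1*1868 = (28 - 48) - 1868 = -20 - 1868 = -1888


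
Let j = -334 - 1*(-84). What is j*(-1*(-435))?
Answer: -108750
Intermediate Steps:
j = -250 (j = -334 + 84 = -250)
j*(-1*(-435)) = -(-250)*(-435) = -250*435 = -108750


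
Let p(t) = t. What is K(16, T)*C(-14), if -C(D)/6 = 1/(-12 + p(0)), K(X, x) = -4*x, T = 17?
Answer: -34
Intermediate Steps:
C(D) = 1/2 (C(D) = -6/(-12 + 0) = -6/(-12) = -6*(-1/12) = 1/2)
K(16, T)*C(-14) = -4*17*(1/2) = -68*1/2 = -34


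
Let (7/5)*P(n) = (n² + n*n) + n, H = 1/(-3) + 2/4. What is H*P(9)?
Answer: 285/14 ≈ 20.357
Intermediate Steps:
H = ⅙ (H = 1*(-⅓) + 2*(¼) = -⅓ + ½ = ⅙ ≈ 0.16667)
P(n) = 5*n/7 + 10*n²/7 (P(n) = 5*((n² + n*n) + n)/7 = 5*((n² + n²) + n)/7 = 5*(2*n² + n)/7 = 5*(n + 2*n²)/7 = 5*n/7 + 10*n²/7)
H*P(9) = ((5/7)*9*(1 + 2*9))/6 = ((5/7)*9*(1 + 18))/6 = ((5/7)*9*19)/6 = (⅙)*(855/7) = 285/14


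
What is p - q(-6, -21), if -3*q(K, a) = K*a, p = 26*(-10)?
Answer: -218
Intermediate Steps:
p = -260
q(K, a) = -K*a/3
p - q(-6, -21) = -260 - (-1)*(-6)*(-21)/3 = -260 - 1*(-42) = -260 + 42 = -218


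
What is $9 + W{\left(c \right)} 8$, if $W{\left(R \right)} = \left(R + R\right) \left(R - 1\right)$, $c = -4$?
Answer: $329$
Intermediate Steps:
$W{\left(R \right)} = 2 R \left(-1 + R\right)$
$9 + W{\left(c \right)} 8 = 9 + 2 \left(-4\right) \left(-1 - 4\right) 8 = 9 + 2 \left(-4\right) \left(-5\right) 8 = 9 + 40 \cdot 8 = 9 + 320 = 329$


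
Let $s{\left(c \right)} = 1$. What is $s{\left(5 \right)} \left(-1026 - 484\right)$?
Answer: $-1510$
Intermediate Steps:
$s{\left(5 \right)} \left(-1026 - 484\right) = 1 \left(-1026 - 484\right) = 1 \left(-1510\right) = -1510$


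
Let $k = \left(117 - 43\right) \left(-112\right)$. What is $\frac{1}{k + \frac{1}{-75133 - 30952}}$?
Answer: $- \frac{106085}{879232481} \approx -0.00012066$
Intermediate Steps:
$k = -8288$ ($k = 74 \left(-112\right) = -8288$)
$\frac{1}{k + \frac{1}{-75133 - 30952}} = \frac{1}{-8288 + \frac{1}{-75133 - 30952}} = \frac{1}{-8288 + \frac{1}{-106085}} = \frac{1}{-8288 - \frac{1}{106085}} = \frac{1}{- \frac{879232481}{106085}} = - \frac{106085}{879232481}$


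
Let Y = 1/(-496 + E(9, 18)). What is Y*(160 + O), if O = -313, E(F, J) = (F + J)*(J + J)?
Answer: -9/28 ≈ -0.32143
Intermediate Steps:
E(F, J) = 2*J*(F + J) (E(F, J) = (F + J)*(2*J) = 2*J*(F + J))
Y = 1/476 (Y = 1/(-496 + 2*18*(9 + 18)) = 1/(-496 + 2*18*27) = 1/(-496 + 972) = 1/476 ≈ 0.0021008)
Y*(160 + O) = (160 - 313)/476 = (1/476)*(-153) = -9/28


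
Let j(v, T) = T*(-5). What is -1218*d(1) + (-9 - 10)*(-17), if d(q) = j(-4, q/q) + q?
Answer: 5195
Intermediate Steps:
j(v, T) = -5*T
d(q) = -5 + q (d(q) = -5*q/q + q = -5*1 + q = -5 + q)
-1218*d(1) + (-9 - 10)*(-17) = -1218*(-5 + 1) + (-9 - 10)*(-17) = -1218*(-4) - 19*(-17) = 4872 + 323 = 5195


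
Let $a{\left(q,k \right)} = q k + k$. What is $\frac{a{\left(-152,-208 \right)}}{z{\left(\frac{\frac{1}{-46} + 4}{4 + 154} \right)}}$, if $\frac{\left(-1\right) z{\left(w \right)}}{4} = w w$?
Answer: $- \frac{414772666048}{33489} \approx -1.2385 \cdot 10^{7}$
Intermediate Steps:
$z{\left(w \right)} = - 4 w^{2}$ ($z{\left(w \right)} = - 4 w w = - 4 w^{2}$)
$a{\left(q,k \right)} = k + k q$ ($a{\left(q,k \right)} = k q + k = k + k q$)
$\frac{a{\left(-152,-208 \right)}}{z{\left(\frac{\frac{1}{-46} + 4}{4 + 154} \right)}} = \frac{\left(-208\right) \left(1 - 152\right)}{\left(-4\right) \left(\frac{\frac{1}{-46} + 4}{4 + 154}\right)^{2}} = \frac{\left(-208\right) \left(-151\right)}{\left(-4\right) \left(\frac{- \frac{1}{46} + 4}{158}\right)^{2}} = \frac{31408}{\left(-4\right) \left(\frac{183}{46} \cdot \frac{1}{158}\right)^{2}} = \frac{31408}{\left(-4\right) \left(\frac{183}{7268}\right)^{2}} = \frac{31408}{\left(-4\right) \frac{33489}{52823824}} = \frac{31408}{- \frac{33489}{13205956}} = 31408 \left(- \frac{13205956}{33489}\right) = - \frac{414772666048}{33489}$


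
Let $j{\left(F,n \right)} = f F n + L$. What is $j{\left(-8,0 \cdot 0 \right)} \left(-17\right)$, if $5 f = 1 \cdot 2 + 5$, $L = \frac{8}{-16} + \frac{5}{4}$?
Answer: $- \frac{51}{4} \approx -12.75$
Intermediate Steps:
$L = \frac{3}{4}$ ($L = 8 \left(- \frac{1}{16}\right) + 5 \cdot \frac{1}{4} = - \frac{1}{2} + \frac{5}{4} = \frac{3}{4} \approx 0.75$)
$f = \frac{7}{5}$ ($f = \frac{1 \cdot 2 + 5}{5} = \frac{2 + 5}{5} = \frac{1}{5} \cdot 7 = \frac{7}{5} \approx 1.4$)
$j{\left(F,n \right)} = \frac{3}{4} + \frac{7 F n}{5}$ ($j{\left(F,n \right)} = \frac{7 F}{5} n + \frac{3}{4} = \frac{7 F n}{5} + \frac{3}{4} = \frac{3}{4} + \frac{7 F n}{5}$)
$j{\left(-8,0 \cdot 0 \right)} \left(-17\right) = \left(\frac{3}{4} + \frac{7}{5} \left(-8\right) 0 \cdot 0\right) \left(-17\right) = \left(\frac{3}{4} + \frac{7}{5} \left(-8\right) 0\right) \left(-17\right) = \left(\frac{3}{4} + 0\right) \left(-17\right) = \frac{3}{4} \left(-17\right) = - \frac{51}{4}$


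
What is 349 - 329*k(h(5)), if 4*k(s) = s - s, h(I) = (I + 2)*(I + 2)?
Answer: 349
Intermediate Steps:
h(I) = (2 + I)² (h(I) = (2 + I)*(2 + I) = (2 + I)²)
k(s) = 0 (k(s) = (s - s)/4 = (¼)*0 = 0)
349 - 329*k(h(5)) = 349 - 329*0 = 349 + 0 = 349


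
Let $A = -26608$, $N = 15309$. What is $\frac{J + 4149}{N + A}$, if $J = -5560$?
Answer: $\frac{1411}{11299} \approx 0.12488$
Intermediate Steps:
$\frac{J + 4149}{N + A} = \frac{-5560 + 4149}{15309 - 26608} = - \frac{1411}{-11299} = \left(-1411\right) \left(- \frac{1}{11299}\right) = \frac{1411}{11299}$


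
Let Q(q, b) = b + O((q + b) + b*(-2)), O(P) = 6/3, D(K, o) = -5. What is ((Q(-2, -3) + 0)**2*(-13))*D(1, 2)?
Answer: 65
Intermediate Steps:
O(P) = 2 (O(P) = 6*(1/3) = 2)
Q(q, b) = 2 + b (Q(q, b) = b + 2 = 2 + b)
((Q(-2, -3) + 0)**2*(-13))*D(1, 2) = (((2 - 3) + 0)**2*(-13))*(-5) = ((-1 + 0)**2*(-13))*(-5) = ((-1)**2*(-13))*(-5) = (1*(-13))*(-5) = -13*(-5) = 65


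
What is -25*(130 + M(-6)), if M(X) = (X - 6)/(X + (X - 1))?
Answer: -42550/13 ≈ -3273.1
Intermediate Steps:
M(X) = (-6 + X)/(-1 + 2*X) (M(X) = (-6 + X)/(X + (-1 + X)) = (-6 + X)/(-1 + 2*X))
-25*(130 + M(-6)) = -25*(130 + (-6 - 6)/(-1 + 2*(-6))) = -25*(130 - 12/(-1 - 12)) = -25*(130 - 12/(-13)) = -25*(130 - 1/13*(-12)) = -25*(130 + 12/13) = -25*1702/13 = -42550/13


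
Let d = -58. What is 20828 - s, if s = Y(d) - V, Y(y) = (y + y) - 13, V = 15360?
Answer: 36317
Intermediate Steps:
Y(y) = -13 + 2*y (Y(y) = 2*y - 13 = -13 + 2*y)
s = -15489 (s = (-13 + 2*(-58)) - 1*15360 = (-13 - 116) - 15360 = -129 - 15360 = -15489)
20828 - s = 20828 - 1*(-15489) = 20828 + 15489 = 36317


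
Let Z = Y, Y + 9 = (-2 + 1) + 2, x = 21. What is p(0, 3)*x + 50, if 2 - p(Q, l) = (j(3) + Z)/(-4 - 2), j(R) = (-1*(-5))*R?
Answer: 233/2 ≈ 116.50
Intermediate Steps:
Y = -8 (Y = -9 + ((-2 + 1) + 2) = -9 + (-1 + 2) = -9 + 1 = -8)
Z = -8
j(R) = 5*R
p(Q, l) = 19/6 (p(Q, l) = 2 - (5*3 - 8)/(-4 - 2) = 2 - (15 - 8)/(-6) = 2 - 7*(-1)/6 = 2 - 1*(-7/6) = 2 + 7/6 = 19/6)
p(0, 3)*x + 50 = (19/6)*21 + 50 = 133/2 + 50 = 233/2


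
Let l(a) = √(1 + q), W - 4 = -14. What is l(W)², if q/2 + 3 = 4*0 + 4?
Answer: 3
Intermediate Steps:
q = 2 (q = -6 + 2*(4*0 + 4) = -6 + 2*(0 + 4) = -6 + 2*4 = -6 + 8 = 2)
W = -10 (W = 4 - 14 = -10)
l(a) = √3 (l(a) = √(1 + 2) = √3)
l(W)² = (√3)² = 3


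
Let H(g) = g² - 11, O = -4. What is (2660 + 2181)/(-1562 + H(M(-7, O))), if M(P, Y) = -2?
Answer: -4841/1569 ≈ -3.0854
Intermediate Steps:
H(g) = -11 + g²
(2660 + 2181)/(-1562 + H(M(-7, O))) = (2660 + 2181)/(-1562 + (-11 + (-2)²)) = 4841/(-1562 + (-11 + 4)) = 4841/(-1562 - 7) = 4841/(-1569) = 4841*(-1/1569) = -4841/1569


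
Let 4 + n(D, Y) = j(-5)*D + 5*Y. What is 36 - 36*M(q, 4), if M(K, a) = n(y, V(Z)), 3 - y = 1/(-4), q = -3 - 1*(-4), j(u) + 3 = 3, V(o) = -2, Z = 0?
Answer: 540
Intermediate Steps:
j(u) = 0 (j(u) = -3 + 3 = 0)
q = 1 (q = -3 + 4 = 1)
y = 13/4 (y = 3 - 1/(-4) = 3 - 1*(-1/4) = 3 + 1/4 = 13/4 ≈ 3.2500)
n(D, Y) = -4 + 5*Y (n(D, Y) = -4 + (0*D + 5*Y) = -4 + (0 + 5*Y) = -4 + 5*Y)
M(K, a) = -14 (M(K, a) = -4 + 5*(-2) = -4 - 10 = -14)
36 - 36*M(q, 4) = 36 - 36*(-14) = 36 + 504 = 540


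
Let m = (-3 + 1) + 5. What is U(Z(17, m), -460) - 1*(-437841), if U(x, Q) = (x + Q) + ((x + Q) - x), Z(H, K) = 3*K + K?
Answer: 436933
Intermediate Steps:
m = 3 (m = -2 + 5 = 3)
Z(H, K) = 4*K
U(x, Q) = x + 2*Q (U(x, Q) = (Q + x) + ((Q + x) - x) = (Q + x) + Q = x + 2*Q)
U(Z(17, m), -460) - 1*(-437841) = (4*3 + 2*(-460)) - 1*(-437841) = (12 - 920) + 437841 = -908 + 437841 = 436933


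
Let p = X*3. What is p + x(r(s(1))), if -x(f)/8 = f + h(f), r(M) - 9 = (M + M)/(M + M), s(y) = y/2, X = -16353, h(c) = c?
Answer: -49219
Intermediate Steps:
s(y) = y/2 (s(y) = y*(½) = y/2)
p = -49059 (p = -16353*3 = -49059)
r(M) = 10 (r(M) = 9 + (M + M)/(M + M) = 9 + (2*M)/((2*M)) = 9 + (2*M)*(1/(2*M)) = 9 + 1 = 10)
x(f) = -16*f (x(f) = -8*(f + f) = -16*f)
p + x(r(s(1))) = -49059 - 16*10 = -49059 - 160 = -49219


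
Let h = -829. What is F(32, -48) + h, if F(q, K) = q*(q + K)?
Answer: -1341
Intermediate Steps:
F(q, K) = q*(K + q)
F(32, -48) + h = 32*(-48 + 32) - 829 = 32*(-16) - 829 = -512 - 829 = -1341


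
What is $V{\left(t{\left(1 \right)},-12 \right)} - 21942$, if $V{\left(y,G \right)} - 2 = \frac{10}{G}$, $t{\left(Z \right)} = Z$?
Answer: $- \frac{131645}{6} \approx -21941.0$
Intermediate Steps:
$V{\left(y,G \right)} = 2 + \frac{10}{G}$
$V{\left(t{\left(1 \right)},-12 \right)} - 21942 = \left(2 + \frac{10}{-12}\right) - 21942 = \left(2 + 10 \left(- \frac{1}{12}\right)\right) - 21942 = \left(2 - \frac{5}{6}\right) - 21942 = \frac{7}{6} - 21942 = - \frac{131645}{6}$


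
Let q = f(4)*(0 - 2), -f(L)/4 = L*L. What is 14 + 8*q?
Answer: 1038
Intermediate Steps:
f(L) = -4*L**2 (f(L) = -4*L*L = -4*L**2)
q = 128 (q = (-4*4**2)*(0 - 2) = -4*16*(-2) = -64*(-2) = 128)
14 + 8*q = 14 + 8*128 = 14 + 1024 = 1038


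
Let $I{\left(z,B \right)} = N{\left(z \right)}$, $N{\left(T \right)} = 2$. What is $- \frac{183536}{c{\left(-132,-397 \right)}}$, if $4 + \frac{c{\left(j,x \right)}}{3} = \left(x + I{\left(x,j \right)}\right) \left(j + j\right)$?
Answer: $- \frac{45884}{78207} \approx -0.5867$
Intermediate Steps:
$I{\left(z,B \right)} = 2$
$c{\left(j,x \right)} = -12 + 6 j \left(2 + x\right)$ ($c{\left(j,x \right)} = -12 + 3 \left(x + 2\right) \left(j + j\right) = -12 + 3 \left(2 + x\right) 2 j = -12 + 3 \cdot 2 j \left(2 + x\right) = -12 + 6 j \left(2 + x\right)$)
$- \frac{183536}{c{\left(-132,-397 \right)}} = - \frac{183536}{-12 + 12 \left(-132\right) + 6 \left(-132\right) \left(-397\right)} = - \frac{183536}{-12 - 1584 + 314424} = - \frac{183536}{312828} = \left(-183536\right) \frac{1}{312828} = - \frac{45884}{78207}$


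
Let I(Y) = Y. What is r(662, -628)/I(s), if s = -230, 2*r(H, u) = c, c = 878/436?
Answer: -439/100280 ≈ -0.0043777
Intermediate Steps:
c = 439/218 (c = 878*(1/436) = 439/218 ≈ 2.0138)
r(H, u) = 439/436 (r(H, u) = (½)*(439/218) = 439/436)
r(662, -628)/I(s) = (439/436)/(-230) = (439/436)*(-1/230) = -439/100280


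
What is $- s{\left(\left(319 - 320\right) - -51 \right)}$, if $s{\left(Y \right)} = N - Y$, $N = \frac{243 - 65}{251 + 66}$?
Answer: $\frac{15672}{317} \approx 49.438$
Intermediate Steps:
$N = \frac{178}{317} \approx 0.56151$
$s{\left(Y \right)} = \frac{178}{317} - Y$
$- s{\left(\left(319 - 320\right) - -51 \right)} = - (\frac{178}{317} - \left(\left(319 - 320\right) - -51\right)) = - (\frac{178}{317} - \left(-1 + 51\right)) = - (\frac{178}{317} - 50) = \left(-1\right) \left(- \frac{15672}{317}\right) = \frac{15672}{317}$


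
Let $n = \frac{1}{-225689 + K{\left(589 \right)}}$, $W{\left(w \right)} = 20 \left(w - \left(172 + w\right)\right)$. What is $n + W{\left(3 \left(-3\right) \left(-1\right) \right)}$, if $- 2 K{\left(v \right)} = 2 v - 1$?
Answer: $- \frac{1556789202}{452555} \approx -3440.0$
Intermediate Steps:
$W{\left(w \right)} = -3440$ ($W{\left(w \right)} = 20 \left(-172\right) = -3440$)
$K{\left(v \right)} = \frac{1}{2} - v$ ($K{\left(v \right)} = - \frac{2 v - 1}{2} = - \frac{-1 + 2 v}{2} = \frac{1}{2} - v$)
$n = - \frac{2}{452555}$ ($n = \frac{1}{-225689 + \left(\frac{1}{2} - 589\right)} = \frac{1}{-225689 - \frac{1177}{2}} = \frac{1}{- \frac{452555}{2}} = - \frac{2}{452555} \approx -4.4194 \cdot 10^{-6}$)
$n + W{\left(3 \left(-3\right) \left(-1\right) \right)} = - \frac{2}{452555} - 3440 = - \frac{1556789202}{452555}$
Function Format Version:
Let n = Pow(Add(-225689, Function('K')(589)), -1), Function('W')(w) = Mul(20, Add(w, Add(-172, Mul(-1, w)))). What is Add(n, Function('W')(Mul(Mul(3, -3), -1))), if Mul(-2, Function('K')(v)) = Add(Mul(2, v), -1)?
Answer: Rational(-1556789202, 452555) ≈ -3440.0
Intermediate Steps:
Function('W')(w) = -3440 (Function('W')(w) = Mul(20, -172) = -3440)
Function('K')(v) = Add(Rational(1, 2), Mul(-1, v)) (Function('K')(v) = Mul(Rational(-1, 2), Add(Mul(2, v), -1)) = Mul(Rational(-1, 2), Add(-1, Mul(2, v))) = Add(Rational(1, 2), Mul(-1, v)))
n = Rational(-2, 452555) (n = Pow(Add(-225689, Add(Rational(1, 2), Mul(-1, 589))), -1) = Pow(Add(-225689, Add(Rational(1, 2), -589)), -1) = Pow(Add(-225689, Rational(-1177, 2)), -1) = Pow(Rational(-452555, 2), -1) = Rational(-2, 452555) ≈ -4.4194e-6)
Add(n, Function('W')(Mul(Mul(3, -3), -1))) = Add(Rational(-2, 452555), -3440) = Rational(-1556789202, 452555)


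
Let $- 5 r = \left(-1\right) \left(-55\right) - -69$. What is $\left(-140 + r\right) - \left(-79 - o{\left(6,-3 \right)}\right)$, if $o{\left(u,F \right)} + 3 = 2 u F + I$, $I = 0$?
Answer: $- \frac{624}{5} \approx -124.8$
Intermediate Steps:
$o{\left(u,F \right)} = -3 + 2 F u$ ($o{\left(u,F \right)} = -3 + \left(2 u F + 0\right) = -3 + \left(2 F u + 0\right) = -3 + 2 F u$)
$r = - \frac{124}{5}$ ($r = - \frac{\left(-1\right) \left(-55\right) - -69}{5} = - \frac{55 + 69}{5} = \left(- \frac{1}{5}\right) 124 = - \frac{124}{5} \approx -24.8$)
$\left(-140 + r\right) - \left(-79 - o{\left(6,-3 \right)}\right) = \left(-140 - \frac{124}{5}\right) + \left(\left(\left(30 + \left(-3 + 2 \left(-3\right) 6\right)\right) - 28\right) + 77\right) = - \frac{824}{5} + \left(\left(\left(30 - 39\right) - 28\right) + 77\right) = - \frac{824}{5} + \left(\left(-9 - 28\right) + 77\right) = - \frac{824}{5} + \left(-37 + 77\right) = - \frac{824}{5} + 40 = - \frac{624}{5}$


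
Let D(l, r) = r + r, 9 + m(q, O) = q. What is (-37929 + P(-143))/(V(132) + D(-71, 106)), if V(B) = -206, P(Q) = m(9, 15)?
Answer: -12643/2 ≈ -6321.5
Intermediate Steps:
m(q, O) = -9 + q
P(Q) = 0 (P(Q) = -9 + 9 = 0)
D(l, r) = 2*r
(-37929 + P(-143))/(V(132) + D(-71, 106)) = (-37929 + 0)/(-206 + 2*106) = -37929/(-206 + 212) = -37929/6 = -37929*⅙ = -12643/2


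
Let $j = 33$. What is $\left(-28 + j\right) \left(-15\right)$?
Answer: $-75$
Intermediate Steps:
$\left(-28 + j\right) \left(-15\right) = \left(-28 + 33\right) \left(-15\right) = 5 \left(-15\right) = -75$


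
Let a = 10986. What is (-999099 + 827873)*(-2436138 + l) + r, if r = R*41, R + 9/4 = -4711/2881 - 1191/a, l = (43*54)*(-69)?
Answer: 9380490449628348507/21100444 ≈ 4.4456e+11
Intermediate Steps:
l = -160218 (l = 2322*(-69) = -160218)
R = -84266877/21100444 (R = -9/4 + (-4711/2881 - 1191/10986) = -9/4 + (-4711*1/2881 - 1191*1/10986) = -9/4 + (-4711/2881 - 397/3662) = -9/4 - 18395439/10550222 = -84266877/21100444 ≈ -3.9936)
r = -3454941957/21100444 (r = -84266877/21100444*41 = -3454941957/21100444 ≈ -163.74)
(-999099 + 827873)*(-2436138 + l) + r = (-999099 + 827873)*(-2436138 - 160218) - 3454941957/21100444 = -171226*(-2596356) - 3454941957/21100444 = 444563652456 - 3454941957/21100444 = 9380490449628348507/21100444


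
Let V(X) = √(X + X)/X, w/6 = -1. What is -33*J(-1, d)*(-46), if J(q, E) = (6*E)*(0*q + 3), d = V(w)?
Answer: -9108*I*√3 ≈ -15776.0*I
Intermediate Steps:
w = -6 (w = 6*(-1) = -6)
V(X) = √2/√X (V(X) = √(2*X)/X = (√2*√X)/X = √2/√X)
d = -I*√3/3 (d = √2/√(-6) = √2*(-I*√6/6) = -I*√3/3 ≈ -0.57735*I)
J(q, E) = 18*E (J(q, E) = (6*E)*(0 + 3) = (6*E)*3 = 18*E)
-33*J(-1, d)*(-46) = -594*(-I*√3/3)*(-46) = -(-198)*I*√3*(-46) = (198*I*√3)*(-46) = -9108*I*√3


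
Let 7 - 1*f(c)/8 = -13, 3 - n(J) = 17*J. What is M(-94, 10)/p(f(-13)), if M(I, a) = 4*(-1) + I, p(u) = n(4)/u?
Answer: 3136/13 ≈ 241.23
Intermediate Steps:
n(J) = 3 - 17*J
f(c) = 160 (f(c) = 56 - 8*(-13) = 56 + 104 = 160)
p(u) = -65/u (p(u) = (3 - 17*4)/u = (3 - 68)/u = -65/u)
M(I, a) = -4 + I
M(-94, 10)/p(f(-13)) = (-4 - 94)/((-65/160)) = -98/((-65*1/160)) = -98/(-13/32) = -98*(-32/13) = 3136/13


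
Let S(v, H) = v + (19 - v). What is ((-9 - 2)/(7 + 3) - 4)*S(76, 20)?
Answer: -969/10 ≈ -96.900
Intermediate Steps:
S(v, H) = 19
((-9 - 2)/(7 + 3) - 4)*S(76, 20) = ((-9 - 2)/(7 + 3) - 4)*19 = (-11/10 - 1*4)*19 = (-11*1/10 - 4)*19 = (-11/10 - 4)*19 = -51/10*19 = -969/10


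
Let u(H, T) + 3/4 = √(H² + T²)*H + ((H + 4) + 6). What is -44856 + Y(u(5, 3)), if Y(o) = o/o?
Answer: -44855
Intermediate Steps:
u(H, T) = 37/4 + H + H*√(H² + T²) (u(H, T) = -¾ + (√(H² + T²)*H + ((H + 4) + 6)) = -¾ + (H*√(H² + T²) + ((4 + H) + 6)) = -¾ + (H*√(H² + T²) + (10 + H)) = -¾ + (10 + H + H*√(H² + T²)) = 37/4 + H + H*√(H² + T²))
Y(o) = 1
-44856 + Y(u(5, 3)) = -44856 + 1 = -44855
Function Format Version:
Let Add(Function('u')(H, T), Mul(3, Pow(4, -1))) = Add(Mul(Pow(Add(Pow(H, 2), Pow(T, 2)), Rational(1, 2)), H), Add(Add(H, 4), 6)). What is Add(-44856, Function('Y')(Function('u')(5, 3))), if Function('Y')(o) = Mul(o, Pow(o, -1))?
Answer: -44855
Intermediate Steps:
Function('u')(H, T) = Add(Rational(37, 4), H, Mul(H, Pow(Add(Pow(H, 2), Pow(T, 2)), Rational(1, 2)))) (Function('u')(H, T) = Add(Rational(-3, 4), Add(Mul(Pow(Add(Pow(H, 2), Pow(T, 2)), Rational(1, 2)), H), Add(Add(H, 4), 6))) = Add(Rational(-3, 4), Add(Mul(H, Pow(Add(Pow(H, 2), Pow(T, 2)), Rational(1, 2))), Add(Add(4, H), 6))) = Add(Rational(-3, 4), Add(Mul(H, Pow(Add(Pow(H, 2), Pow(T, 2)), Rational(1, 2))), Add(10, H))) = Add(Rational(-3, 4), Add(10, H, Mul(H, Pow(Add(Pow(H, 2), Pow(T, 2)), Rational(1, 2))))) = Add(Rational(37, 4), H, Mul(H, Pow(Add(Pow(H, 2), Pow(T, 2)), Rational(1, 2)))))
Function('Y')(o) = 1
Add(-44856, Function('Y')(Function('u')(5, 3))) = Add(-44856, 1) = -44855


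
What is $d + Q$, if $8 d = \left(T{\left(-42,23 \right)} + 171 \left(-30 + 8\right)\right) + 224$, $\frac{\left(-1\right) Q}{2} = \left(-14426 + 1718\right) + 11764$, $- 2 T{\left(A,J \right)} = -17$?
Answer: $\frac{23149}{16} \approx 1446.8$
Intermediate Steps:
$T{\left(A,J \right)} = \frac{17}{2}$ ($T{\left(A,J \right)} = \left(- \frac{1}{2}\right) \left(-17\right) = \frac{17}{2}$)
$Q = 1888$ ($Q = - 2 \left(\left(-14426 + 1718\right) + 11764\right) = - 2 \left(-12708 + 11764\right) = \left(-2\right) \left(-944\right) = 1888$)
$d = - \frac{7059}{16}$ ($d = \frac{\left(\frac{17}{2} + 171 \left(-30 + 8\right)\right) + 224}{8} = \frac{\left(\frac{17}{2} + 171 \left(-22\right)\right) + 224}{8} = \frac{\left(\frac{17}{2} - 3762\right) + 224}{8} = \frac{- \frac{7507}{2} + 224}{8} = \frac{1}{8} \left(- \frac{7059}{2}\right) = - \frac{7059}{16} \approx -441.19$)
$d + Q = - \frac{7059}{16} + 1888 = \frac{23149}{16}$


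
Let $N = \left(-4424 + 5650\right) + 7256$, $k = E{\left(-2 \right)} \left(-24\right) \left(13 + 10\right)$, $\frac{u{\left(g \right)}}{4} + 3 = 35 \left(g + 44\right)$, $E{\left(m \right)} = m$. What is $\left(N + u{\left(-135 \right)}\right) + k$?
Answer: $-3166$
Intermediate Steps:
$u{\left(g \right)} = 6148 + 140 g$ ($u{\left(g \right)} = -12 + 4 \cdot 35 \left(g + 44\right) = -12 + 4 \cdot 35 \left(44 + g\right) = -12 + 4 \left(1540 + 35 g\right) = -12 + \left(6160 + 140 g\right) = 6148 + 140 g$)
$k = 1104$ ($k = \left(-2\right) \left(-24\right) \left(13 + 10\right) = 48 \cdot 23 = 1104$)
$N = 8482$ ($N = 1226 + 7256 = 8482$)
$\left(N + u{\left(-135 \right)}\right) + k = \left(8482 + \left(6148 + 140 \left(-135\right)\right)\right) + 1104 = \left(8482 + \left(6148 - 18900\right)\right) + 1104 = \left(8482 - 12752\right) + 1104 = -4270 + 1104 = -3166$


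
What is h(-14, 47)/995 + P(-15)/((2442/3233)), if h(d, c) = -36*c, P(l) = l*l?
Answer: 239885337/809930 ≈ 296.18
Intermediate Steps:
P(l) = l²
h(-14, 47)/995 + P(-15)/((2442/3233)) = -36*47/995 + (-15)²/((2442/3233)) = -1692*1/995 + 225/((2442*(1/3233))) = -1692/995 + 225/(2442/3233) = -1692/995 + 225*(3233/2442) = -1692/995 + 242475/814 = 239885337/809930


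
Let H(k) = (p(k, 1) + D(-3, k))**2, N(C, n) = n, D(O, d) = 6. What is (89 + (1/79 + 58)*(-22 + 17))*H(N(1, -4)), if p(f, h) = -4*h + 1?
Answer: -142956/79 ≈ -1809.6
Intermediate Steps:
p(f, h) = 1 - 4*h
H(k) = 9 (H(k) = ((1 - 4*1) + 6)**2 = ((1 - 4) + 6)**2 = (-3 + 6)**2 = 3**2 = 9)
(89 + (1/79 + 58)*(-22 + 17))*H(N(1, -4)) = (89 + (1/79 + 58)*(-22 + 17))*9 = (89 + (1/79 + 58)*(-5))*9 = (89 + (4583/79)*(-5))*9 = (89 - 22915/79)*9 = -15884/79*9 = -142956/79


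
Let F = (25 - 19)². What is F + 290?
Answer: 326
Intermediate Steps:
F = 36 (F = 6² = 36)
F + 290 = 36 + 290 = 326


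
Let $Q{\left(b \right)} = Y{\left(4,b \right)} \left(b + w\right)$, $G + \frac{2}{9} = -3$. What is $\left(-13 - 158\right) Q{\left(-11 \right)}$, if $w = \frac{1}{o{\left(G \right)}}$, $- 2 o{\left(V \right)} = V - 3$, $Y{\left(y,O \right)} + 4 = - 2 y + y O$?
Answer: $-102258$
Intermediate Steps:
$G = - \frac{29}{9}$ ($G = - \frac{2}{9} - 3 = - \frac{29}{9} \approx -3.2222$)
$Y{\left(y,O \right)} = -4 - 2 y + O y$ ($Y{\left(y,O \right)} = -4 + \left(- 2 y + y O\right) = -4 + \left(- 2 y + O y\right) = -4 - 2 y + O y$)
$o{\left(V \right)} = \frac{3}{2} - \frac{V}{2}$ ($o{\left(V \right)} = - \frac{V - 3}{2} = - \frac{-3 + V}{2} = \frac{3}{2} - \frac{V}{2}$)
$w = \frac{9}{28}$ ($w = \frac{1}{\frac{3}{2} - - \frac{29}{18}} = \frac{1}{\frac{3}{2} + \frac{29}{18}} = \frac{1}{\frac{28}{9}} = \frac{9}{28} \approx 0.32143$)
$Q{\left(b \right)} = \left(-12 + 4 b\right) \left(\frac{9}{28} + b\right)$ ($Q{\left(b \right)} = \left(-4 - 8 + b 4\right) \left(b + \frac{9}{28}\right) = \left(-4 - 8 + 4 b\right) \left(\frac{9}{28} + b\right) = \left(-12 + 4 b\right) \left(\frac{9}{28} + b\right)$)
$\left(-13 - 158\right) Q{\left(-11 \right)} = \left(-13 - 158\right) \frac{\left(-3 - 11\right) \left(9 + 28 \left(-11\right)\right)}{7} = - 171 \cdot \frac{1}{7} \left(-14\right) \left(9 - 308\right) = - 171 \cdot \frac{1}{7} \left(-14\right) \left(-299\right) = \left(-171\right) 598 = -102258$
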